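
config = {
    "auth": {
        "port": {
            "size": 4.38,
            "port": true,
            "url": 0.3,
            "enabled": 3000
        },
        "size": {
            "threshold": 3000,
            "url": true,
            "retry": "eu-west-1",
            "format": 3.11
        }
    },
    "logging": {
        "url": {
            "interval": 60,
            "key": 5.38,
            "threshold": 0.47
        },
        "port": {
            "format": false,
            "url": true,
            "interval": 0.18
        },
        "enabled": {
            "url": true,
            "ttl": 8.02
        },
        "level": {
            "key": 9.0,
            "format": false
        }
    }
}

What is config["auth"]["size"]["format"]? 3.11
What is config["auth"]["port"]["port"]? True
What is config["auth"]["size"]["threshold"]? 3000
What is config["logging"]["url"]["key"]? 5.38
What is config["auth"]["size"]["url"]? True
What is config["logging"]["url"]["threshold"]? 0.47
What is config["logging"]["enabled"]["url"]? True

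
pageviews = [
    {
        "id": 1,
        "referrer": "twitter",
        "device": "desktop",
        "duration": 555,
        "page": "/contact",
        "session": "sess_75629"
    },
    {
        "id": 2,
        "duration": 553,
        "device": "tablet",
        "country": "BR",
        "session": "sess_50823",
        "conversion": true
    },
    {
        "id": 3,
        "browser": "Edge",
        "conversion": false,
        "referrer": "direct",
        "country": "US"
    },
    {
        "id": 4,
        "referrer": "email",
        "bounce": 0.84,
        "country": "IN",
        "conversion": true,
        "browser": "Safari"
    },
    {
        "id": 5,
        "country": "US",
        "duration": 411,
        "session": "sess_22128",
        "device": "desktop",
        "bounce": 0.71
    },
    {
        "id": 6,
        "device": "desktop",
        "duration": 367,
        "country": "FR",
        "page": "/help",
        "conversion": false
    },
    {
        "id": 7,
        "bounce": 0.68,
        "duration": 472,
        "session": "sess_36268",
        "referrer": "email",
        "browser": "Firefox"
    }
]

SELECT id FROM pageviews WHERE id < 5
[1, 2, 3, 4]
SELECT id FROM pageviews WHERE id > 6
[7]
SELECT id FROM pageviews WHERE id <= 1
[1]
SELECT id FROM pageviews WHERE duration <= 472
[5, 6, 7]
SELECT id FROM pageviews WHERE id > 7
[]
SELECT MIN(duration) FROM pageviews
367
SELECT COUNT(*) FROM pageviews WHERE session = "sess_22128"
1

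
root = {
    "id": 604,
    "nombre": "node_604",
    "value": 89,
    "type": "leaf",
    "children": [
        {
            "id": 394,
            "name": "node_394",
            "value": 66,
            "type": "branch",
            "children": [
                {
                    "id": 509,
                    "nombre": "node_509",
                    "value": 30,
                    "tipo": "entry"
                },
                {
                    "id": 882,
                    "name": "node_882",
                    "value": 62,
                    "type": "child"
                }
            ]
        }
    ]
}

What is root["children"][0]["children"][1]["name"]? "node_882"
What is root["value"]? 89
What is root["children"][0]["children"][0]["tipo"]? "entry"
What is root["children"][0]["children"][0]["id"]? 509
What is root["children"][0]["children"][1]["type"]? "child"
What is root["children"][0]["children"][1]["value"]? 62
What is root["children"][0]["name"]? "node_394"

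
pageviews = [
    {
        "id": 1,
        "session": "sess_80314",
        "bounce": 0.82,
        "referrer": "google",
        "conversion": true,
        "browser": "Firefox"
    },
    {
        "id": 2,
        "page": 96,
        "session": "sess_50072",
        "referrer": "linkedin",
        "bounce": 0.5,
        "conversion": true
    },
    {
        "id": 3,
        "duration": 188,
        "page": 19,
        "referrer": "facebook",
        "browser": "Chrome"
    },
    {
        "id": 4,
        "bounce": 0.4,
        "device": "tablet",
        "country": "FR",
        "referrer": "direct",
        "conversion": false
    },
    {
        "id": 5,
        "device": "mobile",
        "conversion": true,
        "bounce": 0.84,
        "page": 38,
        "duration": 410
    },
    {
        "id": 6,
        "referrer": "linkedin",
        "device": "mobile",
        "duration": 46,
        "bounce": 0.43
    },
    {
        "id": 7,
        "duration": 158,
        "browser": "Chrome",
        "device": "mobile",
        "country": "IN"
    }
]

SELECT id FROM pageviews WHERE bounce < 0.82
[2, 4, 6]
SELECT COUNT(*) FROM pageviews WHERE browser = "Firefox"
1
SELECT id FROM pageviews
[1, 2, 3, 4, 5, 6, 7]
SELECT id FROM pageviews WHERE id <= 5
[1, 2, 3, 4, 5]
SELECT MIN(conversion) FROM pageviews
False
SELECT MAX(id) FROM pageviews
7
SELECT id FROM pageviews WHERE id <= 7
[1, 2, 3, 4, 5, 6, 7]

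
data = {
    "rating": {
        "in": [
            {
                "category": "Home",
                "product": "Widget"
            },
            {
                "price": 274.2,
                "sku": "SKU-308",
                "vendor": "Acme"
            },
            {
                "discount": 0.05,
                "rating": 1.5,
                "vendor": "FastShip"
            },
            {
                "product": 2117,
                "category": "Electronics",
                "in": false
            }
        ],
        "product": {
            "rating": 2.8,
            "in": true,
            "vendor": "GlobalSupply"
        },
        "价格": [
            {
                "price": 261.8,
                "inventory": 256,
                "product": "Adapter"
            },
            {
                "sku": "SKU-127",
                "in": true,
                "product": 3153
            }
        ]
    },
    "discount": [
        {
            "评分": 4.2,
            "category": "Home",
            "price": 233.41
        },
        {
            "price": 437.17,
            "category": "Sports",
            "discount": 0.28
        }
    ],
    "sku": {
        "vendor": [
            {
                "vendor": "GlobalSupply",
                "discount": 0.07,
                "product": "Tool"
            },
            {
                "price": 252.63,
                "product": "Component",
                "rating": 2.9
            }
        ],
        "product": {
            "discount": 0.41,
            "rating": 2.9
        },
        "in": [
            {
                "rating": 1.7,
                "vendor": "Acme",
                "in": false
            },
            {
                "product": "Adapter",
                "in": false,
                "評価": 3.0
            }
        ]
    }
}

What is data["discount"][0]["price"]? 233.41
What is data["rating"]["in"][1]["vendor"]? "Acme"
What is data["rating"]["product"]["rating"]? 2.8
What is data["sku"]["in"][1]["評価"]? 3.0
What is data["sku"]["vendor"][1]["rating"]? 2.9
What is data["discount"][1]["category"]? "Sports"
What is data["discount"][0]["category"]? "Home"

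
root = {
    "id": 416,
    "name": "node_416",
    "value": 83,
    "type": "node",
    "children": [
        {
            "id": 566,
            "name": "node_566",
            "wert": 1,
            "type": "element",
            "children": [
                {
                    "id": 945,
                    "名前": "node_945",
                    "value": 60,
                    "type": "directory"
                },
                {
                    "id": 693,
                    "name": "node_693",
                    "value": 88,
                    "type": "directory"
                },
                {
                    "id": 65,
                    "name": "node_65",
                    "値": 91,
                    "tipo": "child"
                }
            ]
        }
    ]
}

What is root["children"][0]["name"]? "node_566"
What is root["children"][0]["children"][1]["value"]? 88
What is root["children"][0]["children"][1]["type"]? "directory"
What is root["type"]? "node"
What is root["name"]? "node_416"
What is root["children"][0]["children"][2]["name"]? "node_65"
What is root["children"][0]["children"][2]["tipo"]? "child"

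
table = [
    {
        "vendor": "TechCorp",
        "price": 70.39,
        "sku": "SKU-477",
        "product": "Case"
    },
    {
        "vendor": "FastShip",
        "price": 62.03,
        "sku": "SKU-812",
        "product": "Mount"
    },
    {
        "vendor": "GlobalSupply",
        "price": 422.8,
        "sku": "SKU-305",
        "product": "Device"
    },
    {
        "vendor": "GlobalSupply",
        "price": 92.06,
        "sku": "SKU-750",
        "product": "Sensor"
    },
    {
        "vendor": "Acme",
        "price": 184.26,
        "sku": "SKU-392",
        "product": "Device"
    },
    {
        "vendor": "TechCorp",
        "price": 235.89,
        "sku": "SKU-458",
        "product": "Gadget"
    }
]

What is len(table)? 6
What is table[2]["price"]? 422.8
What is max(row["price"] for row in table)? 422.8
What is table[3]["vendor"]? "GlobalSupply"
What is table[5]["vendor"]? "TechCorp"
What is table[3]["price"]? 92.06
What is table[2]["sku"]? "SKU-305"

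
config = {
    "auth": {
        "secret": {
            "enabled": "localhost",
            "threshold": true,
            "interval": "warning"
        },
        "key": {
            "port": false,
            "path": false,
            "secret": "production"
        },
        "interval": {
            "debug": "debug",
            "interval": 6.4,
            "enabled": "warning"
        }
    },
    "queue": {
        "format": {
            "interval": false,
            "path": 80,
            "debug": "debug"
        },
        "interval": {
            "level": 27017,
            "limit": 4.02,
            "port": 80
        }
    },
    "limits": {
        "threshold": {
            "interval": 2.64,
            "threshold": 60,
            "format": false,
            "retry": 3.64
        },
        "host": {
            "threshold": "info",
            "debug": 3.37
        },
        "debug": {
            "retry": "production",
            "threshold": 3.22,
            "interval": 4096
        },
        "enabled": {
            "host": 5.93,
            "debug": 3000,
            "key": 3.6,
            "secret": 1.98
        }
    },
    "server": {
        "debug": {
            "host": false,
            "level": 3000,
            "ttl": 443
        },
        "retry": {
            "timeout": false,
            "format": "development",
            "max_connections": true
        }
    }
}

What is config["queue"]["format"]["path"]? 80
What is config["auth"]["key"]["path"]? False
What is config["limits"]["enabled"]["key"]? 3.6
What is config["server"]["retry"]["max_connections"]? True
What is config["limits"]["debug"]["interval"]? 4096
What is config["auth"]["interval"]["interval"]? 6.4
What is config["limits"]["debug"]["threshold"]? 3.22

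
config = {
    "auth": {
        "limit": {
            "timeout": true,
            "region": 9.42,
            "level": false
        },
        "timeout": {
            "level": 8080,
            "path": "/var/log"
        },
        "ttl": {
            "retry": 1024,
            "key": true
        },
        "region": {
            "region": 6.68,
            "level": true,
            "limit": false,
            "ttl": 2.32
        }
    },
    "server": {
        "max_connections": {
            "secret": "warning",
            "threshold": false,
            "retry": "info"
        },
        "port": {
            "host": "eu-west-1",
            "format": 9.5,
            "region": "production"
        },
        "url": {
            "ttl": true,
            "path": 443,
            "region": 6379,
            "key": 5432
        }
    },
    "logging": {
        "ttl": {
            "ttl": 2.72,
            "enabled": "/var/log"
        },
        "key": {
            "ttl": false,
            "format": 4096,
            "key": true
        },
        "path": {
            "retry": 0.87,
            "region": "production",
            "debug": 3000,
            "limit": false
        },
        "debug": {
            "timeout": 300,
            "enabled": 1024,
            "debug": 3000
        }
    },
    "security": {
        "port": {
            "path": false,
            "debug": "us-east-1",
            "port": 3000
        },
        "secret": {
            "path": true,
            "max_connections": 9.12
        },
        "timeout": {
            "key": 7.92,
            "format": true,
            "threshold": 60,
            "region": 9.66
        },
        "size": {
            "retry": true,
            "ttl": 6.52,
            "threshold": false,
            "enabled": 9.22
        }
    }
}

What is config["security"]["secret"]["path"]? True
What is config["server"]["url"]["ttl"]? True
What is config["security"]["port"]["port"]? 3000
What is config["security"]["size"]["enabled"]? 9.22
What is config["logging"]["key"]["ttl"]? False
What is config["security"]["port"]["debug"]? "us-east-1"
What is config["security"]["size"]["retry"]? True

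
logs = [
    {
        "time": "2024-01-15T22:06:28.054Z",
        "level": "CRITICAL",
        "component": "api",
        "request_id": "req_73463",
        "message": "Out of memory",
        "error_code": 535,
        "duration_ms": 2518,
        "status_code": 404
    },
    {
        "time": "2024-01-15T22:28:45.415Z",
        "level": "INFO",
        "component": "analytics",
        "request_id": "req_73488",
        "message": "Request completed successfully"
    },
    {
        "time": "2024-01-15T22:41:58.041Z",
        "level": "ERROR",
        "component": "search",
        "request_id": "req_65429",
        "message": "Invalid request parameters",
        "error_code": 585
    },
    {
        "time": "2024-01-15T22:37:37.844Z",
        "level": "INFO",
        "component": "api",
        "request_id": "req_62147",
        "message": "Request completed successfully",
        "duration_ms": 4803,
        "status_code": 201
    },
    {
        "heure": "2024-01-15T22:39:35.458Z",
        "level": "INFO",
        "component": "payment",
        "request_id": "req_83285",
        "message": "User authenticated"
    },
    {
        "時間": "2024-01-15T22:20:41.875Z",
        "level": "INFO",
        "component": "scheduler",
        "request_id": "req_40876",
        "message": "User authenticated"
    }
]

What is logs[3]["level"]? "INFO"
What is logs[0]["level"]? "CRITICAL"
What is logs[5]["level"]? "INFO"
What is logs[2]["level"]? "ERROR"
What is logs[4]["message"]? "User authenticated"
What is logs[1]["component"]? "analytics"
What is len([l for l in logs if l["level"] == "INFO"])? 4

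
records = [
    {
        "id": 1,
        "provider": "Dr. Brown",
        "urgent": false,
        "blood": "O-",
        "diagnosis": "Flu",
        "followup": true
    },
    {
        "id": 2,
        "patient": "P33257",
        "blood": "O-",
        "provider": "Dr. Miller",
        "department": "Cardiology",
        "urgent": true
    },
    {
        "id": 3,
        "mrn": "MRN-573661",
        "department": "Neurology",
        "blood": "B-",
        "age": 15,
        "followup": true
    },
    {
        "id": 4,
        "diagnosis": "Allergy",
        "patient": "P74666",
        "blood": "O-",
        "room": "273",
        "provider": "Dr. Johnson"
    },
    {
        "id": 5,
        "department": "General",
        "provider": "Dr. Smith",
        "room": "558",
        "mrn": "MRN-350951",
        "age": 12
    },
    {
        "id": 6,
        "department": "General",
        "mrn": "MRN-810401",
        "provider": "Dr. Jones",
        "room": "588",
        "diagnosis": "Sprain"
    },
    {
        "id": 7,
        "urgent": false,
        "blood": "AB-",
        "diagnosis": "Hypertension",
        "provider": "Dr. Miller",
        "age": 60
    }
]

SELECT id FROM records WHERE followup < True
[]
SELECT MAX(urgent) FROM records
True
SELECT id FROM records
[1, 2, 3, 4, 5, 6, 7]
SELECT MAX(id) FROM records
7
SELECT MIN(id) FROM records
1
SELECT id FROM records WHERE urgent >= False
[1, 2, 7]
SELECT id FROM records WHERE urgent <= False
[1, 7]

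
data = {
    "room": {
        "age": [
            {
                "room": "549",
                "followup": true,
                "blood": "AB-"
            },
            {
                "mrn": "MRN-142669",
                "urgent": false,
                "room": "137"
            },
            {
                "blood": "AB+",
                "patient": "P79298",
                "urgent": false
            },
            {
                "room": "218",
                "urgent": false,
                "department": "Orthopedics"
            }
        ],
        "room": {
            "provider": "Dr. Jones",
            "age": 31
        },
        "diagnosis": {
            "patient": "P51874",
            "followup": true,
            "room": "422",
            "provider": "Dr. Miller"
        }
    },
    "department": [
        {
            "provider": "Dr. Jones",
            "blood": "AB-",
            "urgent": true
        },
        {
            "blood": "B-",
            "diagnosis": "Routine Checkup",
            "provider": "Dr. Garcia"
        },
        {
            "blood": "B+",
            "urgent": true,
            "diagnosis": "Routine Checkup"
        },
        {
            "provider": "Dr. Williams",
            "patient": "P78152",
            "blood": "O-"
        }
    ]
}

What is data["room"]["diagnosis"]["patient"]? "P51874"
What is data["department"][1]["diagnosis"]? "Routine Checkup"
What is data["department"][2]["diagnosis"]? "Routine Checkup"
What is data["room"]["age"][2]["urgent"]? False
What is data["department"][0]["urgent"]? True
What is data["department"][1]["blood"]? "B-"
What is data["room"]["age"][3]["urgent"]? False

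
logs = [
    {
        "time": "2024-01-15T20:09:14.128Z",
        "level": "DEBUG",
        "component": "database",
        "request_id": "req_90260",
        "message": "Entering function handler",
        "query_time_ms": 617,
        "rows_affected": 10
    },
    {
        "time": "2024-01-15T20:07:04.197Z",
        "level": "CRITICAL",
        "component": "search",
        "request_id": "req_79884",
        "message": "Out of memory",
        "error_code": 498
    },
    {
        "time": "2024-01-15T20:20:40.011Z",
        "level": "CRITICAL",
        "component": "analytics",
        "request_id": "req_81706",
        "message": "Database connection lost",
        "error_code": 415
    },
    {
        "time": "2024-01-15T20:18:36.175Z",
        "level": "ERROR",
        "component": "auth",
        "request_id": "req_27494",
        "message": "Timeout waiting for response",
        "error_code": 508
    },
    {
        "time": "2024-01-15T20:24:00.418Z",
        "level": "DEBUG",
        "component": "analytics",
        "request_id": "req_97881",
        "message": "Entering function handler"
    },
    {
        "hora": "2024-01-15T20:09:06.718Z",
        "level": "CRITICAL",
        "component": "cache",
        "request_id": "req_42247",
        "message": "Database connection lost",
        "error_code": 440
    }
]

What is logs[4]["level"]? "DEBUG"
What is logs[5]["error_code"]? 440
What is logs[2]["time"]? "2024-01-15T20:20:40.011Z"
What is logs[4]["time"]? "2024-01-15T20:24:00.418Z"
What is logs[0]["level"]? "DEBUG"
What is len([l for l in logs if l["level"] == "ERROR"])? 1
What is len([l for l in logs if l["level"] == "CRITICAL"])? 3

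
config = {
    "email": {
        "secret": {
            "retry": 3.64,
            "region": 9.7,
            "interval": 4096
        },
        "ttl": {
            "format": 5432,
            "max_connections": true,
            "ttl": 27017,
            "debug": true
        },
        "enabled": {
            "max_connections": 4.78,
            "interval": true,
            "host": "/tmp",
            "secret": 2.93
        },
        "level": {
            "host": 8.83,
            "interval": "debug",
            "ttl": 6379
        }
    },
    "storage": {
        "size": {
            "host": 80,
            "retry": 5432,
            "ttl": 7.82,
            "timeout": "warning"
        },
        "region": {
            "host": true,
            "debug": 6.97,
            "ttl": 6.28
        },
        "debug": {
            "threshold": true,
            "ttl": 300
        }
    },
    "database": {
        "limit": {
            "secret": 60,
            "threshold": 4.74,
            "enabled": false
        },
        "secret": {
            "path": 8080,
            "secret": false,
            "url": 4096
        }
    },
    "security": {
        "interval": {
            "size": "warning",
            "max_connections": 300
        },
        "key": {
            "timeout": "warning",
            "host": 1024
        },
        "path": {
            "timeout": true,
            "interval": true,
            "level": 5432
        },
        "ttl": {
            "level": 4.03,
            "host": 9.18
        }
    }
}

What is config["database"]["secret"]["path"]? 8080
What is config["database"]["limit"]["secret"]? 60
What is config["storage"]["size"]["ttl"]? 7.82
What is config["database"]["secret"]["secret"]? False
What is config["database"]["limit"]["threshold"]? 4.74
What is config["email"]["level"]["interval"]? "debug"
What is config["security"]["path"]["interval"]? True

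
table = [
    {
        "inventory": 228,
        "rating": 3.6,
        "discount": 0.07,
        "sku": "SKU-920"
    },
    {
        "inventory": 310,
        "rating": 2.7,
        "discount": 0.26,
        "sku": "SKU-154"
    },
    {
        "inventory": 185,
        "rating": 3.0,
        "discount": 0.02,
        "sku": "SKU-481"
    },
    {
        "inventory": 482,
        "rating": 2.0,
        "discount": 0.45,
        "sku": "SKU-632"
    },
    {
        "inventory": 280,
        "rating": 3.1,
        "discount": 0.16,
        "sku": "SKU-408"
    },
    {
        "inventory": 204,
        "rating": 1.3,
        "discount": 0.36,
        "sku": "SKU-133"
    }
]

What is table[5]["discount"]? 0.36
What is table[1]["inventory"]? 310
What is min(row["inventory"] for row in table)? 185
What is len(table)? 6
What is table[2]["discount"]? 0.02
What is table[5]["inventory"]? 204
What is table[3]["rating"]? 2.0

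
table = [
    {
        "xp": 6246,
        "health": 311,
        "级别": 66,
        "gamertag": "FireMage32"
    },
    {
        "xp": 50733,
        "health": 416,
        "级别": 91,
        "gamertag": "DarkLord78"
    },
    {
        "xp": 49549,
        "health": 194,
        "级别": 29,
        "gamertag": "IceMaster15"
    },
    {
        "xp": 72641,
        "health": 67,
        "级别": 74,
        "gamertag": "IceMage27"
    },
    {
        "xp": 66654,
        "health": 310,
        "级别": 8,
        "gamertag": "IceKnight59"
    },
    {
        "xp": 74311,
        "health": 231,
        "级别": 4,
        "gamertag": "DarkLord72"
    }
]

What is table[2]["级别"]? 29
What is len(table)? 6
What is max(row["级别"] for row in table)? 91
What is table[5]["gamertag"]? "DarkLord72"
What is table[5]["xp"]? 74311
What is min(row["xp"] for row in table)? 6246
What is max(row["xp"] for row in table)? 74311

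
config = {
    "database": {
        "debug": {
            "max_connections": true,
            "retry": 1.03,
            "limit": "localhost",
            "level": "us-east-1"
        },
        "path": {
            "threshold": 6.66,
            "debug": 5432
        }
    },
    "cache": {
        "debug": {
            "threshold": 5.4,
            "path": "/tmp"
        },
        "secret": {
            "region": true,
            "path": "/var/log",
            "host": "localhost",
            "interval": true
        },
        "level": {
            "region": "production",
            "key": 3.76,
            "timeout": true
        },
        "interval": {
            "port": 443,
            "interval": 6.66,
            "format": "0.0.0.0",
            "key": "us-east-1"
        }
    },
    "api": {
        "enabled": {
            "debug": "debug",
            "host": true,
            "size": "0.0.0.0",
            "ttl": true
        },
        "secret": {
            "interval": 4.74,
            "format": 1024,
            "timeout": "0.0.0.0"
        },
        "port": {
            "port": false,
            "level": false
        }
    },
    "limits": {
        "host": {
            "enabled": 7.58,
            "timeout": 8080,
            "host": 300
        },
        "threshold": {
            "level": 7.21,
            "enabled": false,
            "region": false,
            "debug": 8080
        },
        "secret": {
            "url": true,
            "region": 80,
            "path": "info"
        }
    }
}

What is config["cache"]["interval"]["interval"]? 6.66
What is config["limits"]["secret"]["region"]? 80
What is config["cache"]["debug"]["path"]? "/tmp"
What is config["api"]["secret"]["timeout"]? "0.0.0.0"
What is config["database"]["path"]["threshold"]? 6.66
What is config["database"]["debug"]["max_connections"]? True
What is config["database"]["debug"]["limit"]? "localhost"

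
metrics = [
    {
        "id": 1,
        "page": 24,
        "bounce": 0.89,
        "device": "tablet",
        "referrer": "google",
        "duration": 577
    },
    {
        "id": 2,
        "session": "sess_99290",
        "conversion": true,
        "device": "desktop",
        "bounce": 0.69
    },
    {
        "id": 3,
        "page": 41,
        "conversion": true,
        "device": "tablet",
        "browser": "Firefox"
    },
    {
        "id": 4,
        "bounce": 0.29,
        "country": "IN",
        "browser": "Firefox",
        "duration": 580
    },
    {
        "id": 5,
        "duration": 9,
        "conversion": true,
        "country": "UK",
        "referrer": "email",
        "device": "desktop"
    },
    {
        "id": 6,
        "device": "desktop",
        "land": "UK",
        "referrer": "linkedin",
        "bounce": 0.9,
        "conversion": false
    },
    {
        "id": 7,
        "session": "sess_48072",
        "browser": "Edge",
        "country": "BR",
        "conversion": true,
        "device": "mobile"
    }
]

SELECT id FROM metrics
[1, 2, 3, 4, 5, 6, 7]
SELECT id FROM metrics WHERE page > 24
[3]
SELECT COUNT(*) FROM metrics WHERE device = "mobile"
1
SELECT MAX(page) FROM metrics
41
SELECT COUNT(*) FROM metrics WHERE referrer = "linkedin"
1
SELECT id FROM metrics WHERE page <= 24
[1]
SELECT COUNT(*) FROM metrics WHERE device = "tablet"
2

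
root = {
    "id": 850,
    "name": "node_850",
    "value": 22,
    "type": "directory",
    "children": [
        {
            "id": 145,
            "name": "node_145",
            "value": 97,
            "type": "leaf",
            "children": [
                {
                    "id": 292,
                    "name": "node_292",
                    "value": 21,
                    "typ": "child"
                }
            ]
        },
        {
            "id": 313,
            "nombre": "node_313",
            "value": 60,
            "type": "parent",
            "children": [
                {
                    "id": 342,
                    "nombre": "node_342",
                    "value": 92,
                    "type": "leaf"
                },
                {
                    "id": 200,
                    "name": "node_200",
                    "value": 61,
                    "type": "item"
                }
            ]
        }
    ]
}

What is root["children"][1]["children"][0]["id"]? 342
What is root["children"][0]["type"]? "leaf"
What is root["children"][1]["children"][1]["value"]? 61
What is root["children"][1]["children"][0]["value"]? 92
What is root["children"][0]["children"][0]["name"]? "node_292"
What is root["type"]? "directory"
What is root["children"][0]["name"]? "node_145"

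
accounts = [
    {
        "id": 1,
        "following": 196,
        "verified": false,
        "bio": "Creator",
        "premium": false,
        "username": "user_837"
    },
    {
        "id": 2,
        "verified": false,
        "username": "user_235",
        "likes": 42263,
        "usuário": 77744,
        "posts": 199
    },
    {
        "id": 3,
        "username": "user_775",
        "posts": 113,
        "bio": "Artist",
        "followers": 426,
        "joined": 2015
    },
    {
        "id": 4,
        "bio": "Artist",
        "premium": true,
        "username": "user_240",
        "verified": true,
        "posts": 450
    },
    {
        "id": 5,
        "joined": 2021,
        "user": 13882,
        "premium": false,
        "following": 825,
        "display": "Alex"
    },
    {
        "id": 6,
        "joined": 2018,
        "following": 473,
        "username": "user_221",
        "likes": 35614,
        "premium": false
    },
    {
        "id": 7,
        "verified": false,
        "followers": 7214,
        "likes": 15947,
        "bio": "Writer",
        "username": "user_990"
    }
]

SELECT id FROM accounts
[1, 2, 3, 4, 5, 6, 7]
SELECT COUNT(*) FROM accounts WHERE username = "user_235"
1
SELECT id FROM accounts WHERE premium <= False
[1, 5, 6]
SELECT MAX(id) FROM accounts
7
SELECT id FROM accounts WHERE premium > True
[]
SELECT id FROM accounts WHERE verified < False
[]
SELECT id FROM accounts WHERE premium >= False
[1, 4, 5, 6]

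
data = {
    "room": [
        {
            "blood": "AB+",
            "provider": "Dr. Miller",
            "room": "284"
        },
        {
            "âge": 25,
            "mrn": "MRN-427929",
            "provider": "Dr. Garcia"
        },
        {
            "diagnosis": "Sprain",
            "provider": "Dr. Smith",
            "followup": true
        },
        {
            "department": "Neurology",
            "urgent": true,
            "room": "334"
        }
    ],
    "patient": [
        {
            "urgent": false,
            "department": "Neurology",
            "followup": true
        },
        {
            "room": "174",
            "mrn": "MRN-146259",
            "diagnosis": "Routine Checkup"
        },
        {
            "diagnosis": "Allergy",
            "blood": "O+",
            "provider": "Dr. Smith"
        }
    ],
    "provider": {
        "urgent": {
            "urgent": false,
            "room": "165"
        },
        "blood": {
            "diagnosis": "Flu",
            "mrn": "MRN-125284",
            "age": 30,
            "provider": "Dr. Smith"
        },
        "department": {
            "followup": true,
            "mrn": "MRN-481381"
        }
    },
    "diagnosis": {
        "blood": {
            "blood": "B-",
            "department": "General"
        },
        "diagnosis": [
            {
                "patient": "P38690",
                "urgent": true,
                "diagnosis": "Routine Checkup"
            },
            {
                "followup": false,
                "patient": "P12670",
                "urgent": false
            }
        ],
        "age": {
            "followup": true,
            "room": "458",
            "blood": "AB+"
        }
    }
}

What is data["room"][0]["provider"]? "Dr. Miller"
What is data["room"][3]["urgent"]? True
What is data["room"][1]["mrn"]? "MRN-427929"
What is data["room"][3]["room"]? "334"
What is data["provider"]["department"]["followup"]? True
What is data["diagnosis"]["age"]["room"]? "458"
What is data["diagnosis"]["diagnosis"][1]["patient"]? "P12670"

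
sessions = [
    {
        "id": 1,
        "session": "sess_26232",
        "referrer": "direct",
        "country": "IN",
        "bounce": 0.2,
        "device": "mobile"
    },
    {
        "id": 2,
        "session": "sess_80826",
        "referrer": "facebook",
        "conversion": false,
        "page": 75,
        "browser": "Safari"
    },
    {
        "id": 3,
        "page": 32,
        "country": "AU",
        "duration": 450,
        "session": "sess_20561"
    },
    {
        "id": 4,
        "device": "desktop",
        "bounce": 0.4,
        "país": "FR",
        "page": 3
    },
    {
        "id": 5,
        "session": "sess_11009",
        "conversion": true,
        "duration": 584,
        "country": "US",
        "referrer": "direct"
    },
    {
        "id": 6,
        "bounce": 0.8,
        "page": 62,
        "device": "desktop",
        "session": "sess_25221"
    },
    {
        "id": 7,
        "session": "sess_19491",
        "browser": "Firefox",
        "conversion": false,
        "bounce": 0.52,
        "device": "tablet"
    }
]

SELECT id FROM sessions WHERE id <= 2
[1, 2]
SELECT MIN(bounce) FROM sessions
0.2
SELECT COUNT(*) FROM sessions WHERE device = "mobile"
1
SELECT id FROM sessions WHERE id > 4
[5, 6, 7]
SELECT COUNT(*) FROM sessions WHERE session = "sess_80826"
1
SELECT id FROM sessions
[1, 2, 3, 4, 5, 6, 7]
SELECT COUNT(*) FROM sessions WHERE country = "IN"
1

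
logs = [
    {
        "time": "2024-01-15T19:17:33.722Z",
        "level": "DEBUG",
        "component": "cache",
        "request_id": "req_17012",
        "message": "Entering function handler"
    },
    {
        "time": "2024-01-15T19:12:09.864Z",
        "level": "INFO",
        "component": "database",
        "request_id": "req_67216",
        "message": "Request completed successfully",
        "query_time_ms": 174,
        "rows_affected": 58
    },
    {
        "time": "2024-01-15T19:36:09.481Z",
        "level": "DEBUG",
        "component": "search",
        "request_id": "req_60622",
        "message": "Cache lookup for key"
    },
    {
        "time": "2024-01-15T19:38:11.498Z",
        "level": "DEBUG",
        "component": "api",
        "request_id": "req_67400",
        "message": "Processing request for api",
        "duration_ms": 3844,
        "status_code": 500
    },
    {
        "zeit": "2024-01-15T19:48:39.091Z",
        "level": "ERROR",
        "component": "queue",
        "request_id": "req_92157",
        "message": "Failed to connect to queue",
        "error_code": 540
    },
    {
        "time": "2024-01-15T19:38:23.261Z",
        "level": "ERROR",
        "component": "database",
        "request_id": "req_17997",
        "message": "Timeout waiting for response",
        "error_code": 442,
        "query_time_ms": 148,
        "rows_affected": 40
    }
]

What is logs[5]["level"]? "ERROR"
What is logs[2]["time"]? "2024-01-15T19:36:09.481Z"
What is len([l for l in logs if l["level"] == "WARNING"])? 0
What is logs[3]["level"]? "DEBUG"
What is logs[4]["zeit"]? "2024-01-15T19:48:39.091Z"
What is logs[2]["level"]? "DEBUG"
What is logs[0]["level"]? "DEBUG"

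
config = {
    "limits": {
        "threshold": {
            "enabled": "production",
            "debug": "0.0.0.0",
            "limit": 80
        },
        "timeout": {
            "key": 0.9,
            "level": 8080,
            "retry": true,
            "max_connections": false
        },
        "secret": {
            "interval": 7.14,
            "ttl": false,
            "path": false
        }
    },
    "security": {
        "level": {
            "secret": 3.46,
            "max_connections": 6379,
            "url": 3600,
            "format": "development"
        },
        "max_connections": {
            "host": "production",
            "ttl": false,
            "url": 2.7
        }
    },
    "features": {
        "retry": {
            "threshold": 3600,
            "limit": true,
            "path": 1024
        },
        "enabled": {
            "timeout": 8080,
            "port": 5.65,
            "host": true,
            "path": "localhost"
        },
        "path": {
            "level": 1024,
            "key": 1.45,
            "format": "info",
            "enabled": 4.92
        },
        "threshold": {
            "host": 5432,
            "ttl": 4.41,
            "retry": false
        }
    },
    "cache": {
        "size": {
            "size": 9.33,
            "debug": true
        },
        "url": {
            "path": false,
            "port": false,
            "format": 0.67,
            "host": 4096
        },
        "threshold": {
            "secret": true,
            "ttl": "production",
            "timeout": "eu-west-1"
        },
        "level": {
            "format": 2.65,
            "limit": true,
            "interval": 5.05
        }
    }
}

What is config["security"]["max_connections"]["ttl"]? False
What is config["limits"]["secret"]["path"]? False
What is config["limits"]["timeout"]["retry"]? True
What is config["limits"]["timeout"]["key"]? 0.9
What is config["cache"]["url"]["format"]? 0.67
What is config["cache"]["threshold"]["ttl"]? "production"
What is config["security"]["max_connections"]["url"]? 2.7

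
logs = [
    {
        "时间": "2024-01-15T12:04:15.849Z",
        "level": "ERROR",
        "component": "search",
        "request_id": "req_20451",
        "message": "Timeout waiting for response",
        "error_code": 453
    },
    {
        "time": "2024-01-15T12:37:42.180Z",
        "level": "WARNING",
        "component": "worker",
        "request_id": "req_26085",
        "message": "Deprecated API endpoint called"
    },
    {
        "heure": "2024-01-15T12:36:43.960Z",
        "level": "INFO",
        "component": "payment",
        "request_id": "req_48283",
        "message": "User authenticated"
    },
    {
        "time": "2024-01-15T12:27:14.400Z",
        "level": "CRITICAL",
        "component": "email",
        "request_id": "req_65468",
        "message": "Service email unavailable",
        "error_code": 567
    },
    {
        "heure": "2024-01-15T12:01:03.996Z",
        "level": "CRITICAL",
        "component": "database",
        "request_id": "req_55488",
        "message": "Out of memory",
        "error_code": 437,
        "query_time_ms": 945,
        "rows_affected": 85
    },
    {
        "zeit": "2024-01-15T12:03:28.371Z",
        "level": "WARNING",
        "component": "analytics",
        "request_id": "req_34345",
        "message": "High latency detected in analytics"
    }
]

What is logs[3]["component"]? "email"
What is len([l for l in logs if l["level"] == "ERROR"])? 1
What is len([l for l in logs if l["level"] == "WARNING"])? 2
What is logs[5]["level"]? "WARNING"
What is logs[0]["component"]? "search"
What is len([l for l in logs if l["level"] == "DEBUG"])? 0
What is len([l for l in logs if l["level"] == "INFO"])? 1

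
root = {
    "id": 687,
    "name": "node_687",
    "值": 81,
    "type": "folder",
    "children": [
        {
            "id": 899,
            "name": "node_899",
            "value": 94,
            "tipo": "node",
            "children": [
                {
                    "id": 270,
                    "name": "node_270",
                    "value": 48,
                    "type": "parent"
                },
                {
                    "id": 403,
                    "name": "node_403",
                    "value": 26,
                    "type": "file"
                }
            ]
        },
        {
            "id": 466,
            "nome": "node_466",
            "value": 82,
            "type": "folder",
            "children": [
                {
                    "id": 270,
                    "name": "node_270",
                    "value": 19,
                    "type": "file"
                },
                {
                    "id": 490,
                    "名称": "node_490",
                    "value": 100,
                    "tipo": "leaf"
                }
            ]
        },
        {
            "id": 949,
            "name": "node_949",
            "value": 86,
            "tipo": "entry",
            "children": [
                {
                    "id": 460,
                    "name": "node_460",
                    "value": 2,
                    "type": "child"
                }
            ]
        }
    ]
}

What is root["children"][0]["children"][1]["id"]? 403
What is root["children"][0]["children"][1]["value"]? 26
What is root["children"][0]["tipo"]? "node"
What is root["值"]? 81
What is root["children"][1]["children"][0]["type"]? "file"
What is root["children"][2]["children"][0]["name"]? "node_460"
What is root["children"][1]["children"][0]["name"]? "node_270"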